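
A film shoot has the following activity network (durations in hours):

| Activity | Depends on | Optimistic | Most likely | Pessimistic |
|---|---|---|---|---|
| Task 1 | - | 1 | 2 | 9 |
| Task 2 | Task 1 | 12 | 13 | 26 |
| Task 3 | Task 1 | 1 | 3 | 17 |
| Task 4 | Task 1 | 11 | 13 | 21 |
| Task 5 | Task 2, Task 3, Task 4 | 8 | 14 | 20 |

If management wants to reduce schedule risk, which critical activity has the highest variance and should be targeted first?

Task 2

te_Task 1 = (1 + 4·2 + 9)/6 = 18/6 = 3; σ²_Task 1 = ((9−1)/6)² = 1.778
te_Task 2 = (12 + 4·13 + 26)/6 = 90/6 = 15; σ²_Task 2 = ((26−12)/6)² = 5.444
te_Task 3 = (1 + 4·3 + 17)/6 = 30/6 = 5; σ²_Task 3 = ((17−1)/6)² = 7.111
te_Task 4 = (11 + 4·13 + 21)/6 = 84/6 = 14; σ²_Task 4 = ((21−11)/6)² = 2.778
te_Task 5 = (8 + 4·14 + 20)/6 = 84/6 = 14; σ²_Task 5 = ((20−8)/6)² = 4.000

Forward pass:
ES_Task 1 = 0; EF_Task 1 = 3
ES_Task 2 = 3; EF_Task 2 = 3+15 = 18
ES_Task 3 = 3; EF_Task 3 = 3+5 = 8
ES_Task 4 = 3; EF_Task 4 = 3+14 = 17
ES_Task 5 = max(EF_Task 2=18, EF_Task 3=8, EF_Task 4=17) = 18; EF_Task 5 = 18+14 = 32
Expected project duration μ = 32 hours. Critical path: Task 1 → Task 2 → Task 5.

Variances on critical path: σ²_Task 1=1.778, σ²_Task 2=5.444, σ²_Task 5=4.000.
Largest is σ²_Task 2 = 5.444.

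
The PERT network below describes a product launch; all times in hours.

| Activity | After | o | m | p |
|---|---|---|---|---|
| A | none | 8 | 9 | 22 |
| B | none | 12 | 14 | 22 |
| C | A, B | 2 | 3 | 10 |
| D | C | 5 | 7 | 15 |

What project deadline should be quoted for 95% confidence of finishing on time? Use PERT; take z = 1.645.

31.5 hours

te_A = (8 + 4·9 + 22)/6 = 66/6 = 11; σ²_A = ((22−8)/6)² = 5.444
te_B = (12 + 4·14 + 22)/6 = 90/6 = 15; σ²_B = ((22−12)/6)² = 2.778
te_C = (2 + 4·3 + 10)/6 = 24/6 = 4; σ²_C = ((10−2)/6)² = 1.778
te_D = (5 + 4·7 + 15)/6 = 48/6 = 8; σ²_D = ((15−5)/6)² = 2.778

Forward pass:
ES_A = 0; EF_A = 11
ES_B = 0; EF_B = 15
ES_C = max(EF_A=11, EF_B=15) = 15; EF_C = 15+4 = 19
ES_D = 19; EF_D = 19+8 = 27
Expected project duration μ = 27 hours. Critical path: B → C → D.

Variance along critical path = 2.778 + 1.778 + 2.778 = 7.333; σ = 2.708 hours.
D = μ + z·σ = 27 + 1.645·2.708 = 31.5 hours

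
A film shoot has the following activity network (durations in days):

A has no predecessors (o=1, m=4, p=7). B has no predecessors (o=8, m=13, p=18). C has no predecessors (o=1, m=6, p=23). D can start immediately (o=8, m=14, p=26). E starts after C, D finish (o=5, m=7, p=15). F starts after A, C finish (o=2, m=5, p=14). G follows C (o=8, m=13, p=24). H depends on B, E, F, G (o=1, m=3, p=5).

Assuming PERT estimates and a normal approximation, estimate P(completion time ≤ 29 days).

te_A = (1 + 4·4 + 7)/6 = 24/6 = 4; σ²_A = ((7−1)/6)² = 1.000
te_B = (8 + 4·13 + 18)/6 = 78/6 = 13; σ²_B = ((18−8)/6)² = 2.778
te_C = (1 + 4·6 + 23)/6 = 48/6 = 8; σ²_C = ((23−1)/6)² = 13.444
te_D = (8 + 4·14 + 26)/6 = 90/6 = 15; σ²_D = ((26−8)/6)² = 9.000
te_E = (5 + 4·7 + 15)/6 = 48/6 = 8; σ²_E = ((15−5)/6)² = 2.778
te_F = (2 + 4·5 + 14)/6 = 36/6 = 6; σ²_F = ((14−2)/6)² = 4.000
te_G = (8 + 4·13 + 24)/6 = 84/6 = 14; σ²_G = ((24−8)/6)² = 7.111
te_H = (1 + 4·3 + 5)/6 = 18/6 = 3; σ²_H = ((5−1)/6)² = 0.444

Forward pass:
ES_A = 0; EF_A = 4
ES_B = 0; EF_B = 13
ES_C = 0; EF_C = 8
ES_D = 0; EF_D = 15
ES_E = max(EF_C=8, EF_D=15) = 15; EF_E = 15+8 = 23
ES_F = max(EF_A=4, EF_C=8) = 8; EF_F = 8+6 = 14
ES_G = 8; EF_G = 8+14 = 22
ES_H = max(EF_B=13, EF_E=23, EF_F=14, EF_G=22) = 23; EF_H = 23+3 = 26
Expected project duration μ = 26 days. Critical path: D → E → H.

Variance along critical path = 9.000 + 2.778 + 0.444 = 12.222; σ = √12.222 = 3.496 days.
Z = (29 − 26) / 3.496 = 0.858
P(T ≤ 29) = Φ(0.858) ≈ 0.805

0.805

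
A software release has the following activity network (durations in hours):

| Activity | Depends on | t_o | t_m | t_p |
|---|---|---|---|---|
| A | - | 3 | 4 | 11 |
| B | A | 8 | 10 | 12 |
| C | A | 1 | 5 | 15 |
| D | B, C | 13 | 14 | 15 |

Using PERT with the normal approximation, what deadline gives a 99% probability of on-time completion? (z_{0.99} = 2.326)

te_A = (3 + 4·4 + 11)/6 = 30/6 = 5; σ²_A = ((11−3)/6)² = 1.778
te_B = (8 + 4·10 + 12)/6 = 60/6 = 10; σ²_B = ((12−8)/6)² = 0.444
te_C = (1 + 4·5 + 15)/6 = 36/6 = 6; σ²_C = ((15−1)/6)² = 5.444
te_D = (13 + 4·14 + 15)/6 = 84/6 = 14; σ²_D = ((15−13)/6)² = 0.111

Forward pass:
ES_A = 0; EF_A = 5
ES_B = 5; EF_B = 5+10 = 15
ES_C = 5; EF_C = 5+6 = 11
ES_D = max(EF_B=15, EF_C=11) = 15; EF_D = 15+14 = 29
Expected project duration μ = 29 hours. Critical path: A → B → D.

Variance along critical path = 1.778 + 0.444 + 0.111 = 2.333; σ = 1.528 hours.
D = μ + z·σ = 29 + 2.326·1.528 = 32.6 hours

32.6 hours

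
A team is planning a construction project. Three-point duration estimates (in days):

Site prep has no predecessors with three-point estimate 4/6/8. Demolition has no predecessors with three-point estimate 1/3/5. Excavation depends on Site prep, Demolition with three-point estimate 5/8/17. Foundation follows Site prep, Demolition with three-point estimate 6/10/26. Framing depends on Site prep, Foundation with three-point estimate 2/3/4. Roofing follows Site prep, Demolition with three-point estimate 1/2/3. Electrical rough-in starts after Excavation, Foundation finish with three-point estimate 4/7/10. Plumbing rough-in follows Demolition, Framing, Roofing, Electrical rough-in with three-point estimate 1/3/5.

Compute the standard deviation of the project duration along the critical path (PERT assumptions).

3.61 days

te_Site prep = (4 + 4·6 + 8)/6 = 36/6 = 6; σ²_Site prep = ((8−4)/6)² = 0.444
te_Demolition = (1 + 4·3 + 5)/6 = 18/6 = 3; σ²_Demolition = ((5−1)/6)² = 0.444
te_Excavation = (5 + 4·8 + 17)/6 = 54/6 = 9; σ²_Excavation = ((17−5)/6)² = 4.000
te_Foundation = (6 + 4·10 + 26)/6 = 72/6 = 12; σ²_Foundation = ((26−6)/6)² = 11.111
te_Framing = (2 + 4·3 + 4)/6 = 18/6 = 3; σ²_Framing = ((4−2)/6)² = 0.111
te_Roofing = (1 + 4·2 + 3)/6 = 12/6 = 2; σ²_Roofing = ((3−1)/6)² = 0.111
te_Electrical rough-in = (4 + 4·7 + 10)/6 = 42/6 = 7; σ²_Electrical rough-in = ((10−4)/6)² = 1.000
te_Plumbing rough-in = (1 + 4·3 + 5)/6 = 18/6 = 3; σ²_Plumbing rough-in = ((5−1)/6)² = 0.444

Forward pass:
ES_Site prep = 0; EF_Site prep = 6
ES_Demolition = 0; EF_Demolition = 3
ES_Excavation = max(EF_Site prep=6, EF_Demolition=3) = 6; EF_Excavation = 6+9 = 15
ES_Foundation = max(EF_Site prep=6, EF_Demolition=3) = 6; EF_Foundation = 6+12 = 18
ES_Framing = max(EF_Site prep=6, EF_Foundation=18) = 18; EF_Framing = 18+3 = 21
ES_Roofing = max(EF_Site prep=6, EF_Demolition=3) = 6; EF_Roofing = 6+2 = 8
ES_Electrical rough-in = max(EF_Excavation=15, EF_Foundation=18) = 18; EF_Electrical rough-in = 18+7 = 25
ES_Plumbing rough-in = max(EF_Demolition=3, EF_Framing=21, EF_Roofing=8, EF_Electrical rough-in=25) = 25; EF_Plumbing rough-in = 25+3 = 28
Expected project duration μ = 28 days. Critical path: Site prep → Foundation → Electrical rough-in → Plumbing rough-in.

Variance along critical path = 0.444 + 11.111 + 1.000 + 0.444 = 13.000
σ = √13.000 = 3.606 days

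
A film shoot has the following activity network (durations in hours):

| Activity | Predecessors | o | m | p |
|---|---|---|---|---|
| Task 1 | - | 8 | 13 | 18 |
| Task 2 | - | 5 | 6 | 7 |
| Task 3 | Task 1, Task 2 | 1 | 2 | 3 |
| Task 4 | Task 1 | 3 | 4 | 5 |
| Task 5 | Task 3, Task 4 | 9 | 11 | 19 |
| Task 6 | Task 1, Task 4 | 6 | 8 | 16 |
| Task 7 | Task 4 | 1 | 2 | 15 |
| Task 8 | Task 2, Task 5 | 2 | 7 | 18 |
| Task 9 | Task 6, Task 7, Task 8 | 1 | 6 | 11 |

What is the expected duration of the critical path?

43 hours

te_Task 1 = (8 + 4·13 + 18)/6 = 78/6 = 13
te_Task 2 = (5 + 4·6 + 7)/6 = 36/6 = 6
te_Task 3 = (1 + 4·2 + 3)/6 = 12/6 = 2
te_Task 4 = (3 + 4·4 + 5)/6 = 24/6 = 4
te_Task 5 = (9 + 4·11 + 19)/6 = 72/6 = 12
te_Task 6 = (6 + 4·8 + 16)/6 = 54/6 = 9
te_Task 7 = (1 + 4·2 + 15)/6 = 24/6 = 4
te_Task 8 = (2 + 4·7 + 18)/6 = 48/6 = 8
te_Task 9 = (1 + 4·6 + 11)/6 = 36/6 = 6

Forward pass:
ES_Task 1 = 0; EF_Task 1 = 13
ES_Task 2 = 0; EF_Task 2 = 6
ES_Task 3 = max(EF_Task 1=13, EF_Task 2=6) = 13; EF_Task 3 = 13+2 = 15
ES_Task 4 = 13; EF_Task 4 = 13+4 = 17
ES_Task 5 = max(EF_Task 3=15, EF_Task 4=17) = 17; EF_Task 5 = 17+12 = 29
ES_Task 6 = max(EF_Task 1=13, EF_Task 4=17) = 17; EF_Task 6 = 17+9 = 26
ES_Task 7 = 17; EF_Task 7 = 17+4 = 21
ES_Task 8 = max(EF_Task 2=6, EF_Task 5=29) = 29; EF_Task 8 = 29+8 = 37
ES_Task 9 = max(EF_Task 6=26, EF_Task 7=21, EF_Task 8=37) = 37; EF_Task 9 = 37+6 = 43
Expected project duration μ = 43 hours. Critical path: Task 1 → Task 4 → Task 5 → Task 8 → Task 9.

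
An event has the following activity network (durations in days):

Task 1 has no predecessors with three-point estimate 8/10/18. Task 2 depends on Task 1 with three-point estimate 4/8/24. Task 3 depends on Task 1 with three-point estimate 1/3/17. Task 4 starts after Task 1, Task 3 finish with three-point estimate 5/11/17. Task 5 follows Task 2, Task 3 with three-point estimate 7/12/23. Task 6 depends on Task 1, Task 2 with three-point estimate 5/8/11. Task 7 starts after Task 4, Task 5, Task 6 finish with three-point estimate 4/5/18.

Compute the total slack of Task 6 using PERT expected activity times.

5 days

te_Task 1 = (8 + 4·10 + 18)/6 = 66/6 = 11
te_Task 2 = (4 + 4·8 + 24)/6 = 60/6 = 10
te_Task 3 = (1 + 4·3 + 17)/6 = 30/6 = 5
te_Task 4 = (5 + 4·11 + 17)/6 = 66/6 = 11
te_Task 5 = (7 + 4·12 + 23)/6 = 78/6 = 13
te_Task 6 = (5 + 4·8 + 11)/6 = 48/6 = 8
te_Task 7 = (4 + 4·5 + 18)/6 = 42/6 = 7

Forward pass:
ES_Task 1 = 0; EF_Task 1 = 11
ES_Task 2 = 11; EF_Task 2 = 11+10 = 21
ES_Task 3 = 11; EF_Task 3 = 11+5 = 16
ES_Task 4 = max(EF_Task 1=11, EF_Task 3=16) = 16; EF_Task 4 = 16+11 = 27
ES_Task 5 = max(EF_Task 2=21, EF_Task 3=16) = 21; EF_Task 5 = 21+13 = 34
ES_Task 6 = max(EF_Task 1=11, EF_Task 2=21) = 21; EF_Task 6 = 21+8 = 29
ES_Task 7 = max(EF_Task 4=27, EF_Task 5=34, EF_Task 6=29) = 34; EF_Task 7 = 34+7 = 41
Expected project duration μ = 41 days. Critical path: Task 1 → Task 2 → Task 5 → Task 7.

Backward pass:
LF_Task 7 = 41; LS_Task 7 = 41−7 = 34
LF_Task 6 = LS_Task 7 = 34; LS_Task 6 = 34−8 = 26
LF_Task 5 = LS_Task 7 = 34; LS_Task 5 = 34−13 = 21
LF_Task 4 = LS_Task 7 = 34; LS_Task 4 = 34−11 = 23
LF_Task 3 = min(LS_Task 4=23, LS_Task 5=21) = 21; LS_Task 3 = 21−5 = 16
LF_Task 2 = min(LS_Task 5=21, LS_Task 6=26) = 21; LS_Task 2 = 21−10 = 11
LF_Task 1 = min(LS_Task 2=11, LS_Task 3=16, LS_Task 4=23, LS_Task 6=26) = 11; LS_Task 1 = 11−11 = 0
Slack_Task 6 = LS_Task 6 − ES_Task 6 = 26 − 21 = 5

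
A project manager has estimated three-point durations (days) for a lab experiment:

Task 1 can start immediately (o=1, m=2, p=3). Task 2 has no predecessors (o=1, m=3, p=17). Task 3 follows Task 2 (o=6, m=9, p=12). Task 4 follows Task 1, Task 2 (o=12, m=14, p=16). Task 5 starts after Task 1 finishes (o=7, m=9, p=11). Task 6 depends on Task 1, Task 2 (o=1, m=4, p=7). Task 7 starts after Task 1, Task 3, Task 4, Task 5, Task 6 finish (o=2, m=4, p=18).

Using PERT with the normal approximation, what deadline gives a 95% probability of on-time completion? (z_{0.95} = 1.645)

te_Task 1 = (1 + 4·2 + 3)/6 = 12/6 = 2; σ²_Task 1 = ((3−1)/6)² = 0.111
te_Task 2 = (1 + 4·3 + 17)/6 = 30/6 = 5; σ²_Task 2 = ((17−1)/6)² = 7.111
te_Task 3 = (6 + 4·9 + 12)/6 = 54/6 = 9; σ²_Task 3 = ((12−6)/6)² = 1.000
te_Task 4 = (12 + 4·14 + 16)/6 = 84/6 = 14; σ²_Task 4 = ((16−12)/6)² = 0.444
te_Task 5 = (7 + 4·9 + 11)/6 = 54/6 = 9; σ²_Task 5 = ((11−7)/6)² = 0.444
te_Task 6 = (1 + 4·4 + 7)/6 = 24/6 = 4; σ²_Task 6 = ((7−1)/6)² = 1.000
te_Task 7 = (2 + 4·4 + 18)/6 = 36/6 = 6; σ²_Task 7 = ((18−2)/6)² = 7.111

Forward pass:
ES_Task 1 = 0; EF_Task 1 = 2
ES_Task 2 = 0; EF_Task 2 = 5
ES_Task 3 = 5; EF_Task 3 = 5+9 = 14
ES_Task 4 = max(EF_Task 1=2, EF_Task 2=5) = 5; EF_Task 4 = 5+14 = 19
ES_Task 5 = 2; EF_Task 5 = 2+9 = 11
ES_Task 6 = max(EF_Task 1=2, EF_Task 2=5) = 5; EF_Task 6 = 5+4 = 9
ES_Task 7 = max(EF_Task 1=2, EF_Task 3=14, EF_Task 4=19, EF_Task 5=11, EF_Task 6=9) = 19; EF_Task 7 = 19+6 = 25
Expected project duration μ = 25 days. Critical path: Task 2 → Task 4 → Task 7.

Variance along critical path = 7.111 + 0.444 + 7.111 = 14.667; σ = 3.830 days.
D = μ + z·σ = 25 + 1.645·3.830 = 31.3 days

31.3 days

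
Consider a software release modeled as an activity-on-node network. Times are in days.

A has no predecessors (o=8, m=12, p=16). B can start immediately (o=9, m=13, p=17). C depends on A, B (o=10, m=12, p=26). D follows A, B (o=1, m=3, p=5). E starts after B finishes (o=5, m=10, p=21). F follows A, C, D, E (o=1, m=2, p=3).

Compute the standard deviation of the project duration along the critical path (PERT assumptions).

3.00 days

te_A = (8 + 4·12 + 16)/6 = 72/6 = 12; σ²_A = ((16−8)/6)² = 1.778
te_B = (9 + 4·13 + 17)/6 = 78/6 = 13; σ²_B = ((17−9)/6)² = 1.778
te_C = (10 + 4·12 + 26)/6 = 84/6 = 14; σ²_C = ((26−10)/6)² = 7.111
te_D = (1 + 4·3 + 5)/6 = 18/6 = 3; σ²_D = ((5−1)/6)² = 0.444
te_E = (5 + 4·10 + 21)/6 = 66/6 = 11; σ²_E = ((21−5)/6)² = 7.111
te_F = (1 + 4·2 + 3)/6 = 12/6 = 2; σ²_F = ((3−1)/6)² = 0.111

Forward pass:
ES_A = 0; EF_A = 12
ES_B = 0; EF_B = 13
ES_C = max(EF_A=12, EF_B=13) = 13; EF_C = 13+14 = 27
ES_D = max(EF_A=12, EF_B=13) = 13; EF_D = 13+3 = 16
ES_E = 13; EF_E = 13+11 = 24
ES_F = max(EF_A=12, EF_C=27, EF_D=16, EF_E=24) = 27; EF_F = 27+2 = 29
Expected project duration μ = 29 days. Critical path: B → C → F.

Variance along critical path = 1.778 + 7.111 + 0.111 = 9.000
σ = √9.000 = 3.000 days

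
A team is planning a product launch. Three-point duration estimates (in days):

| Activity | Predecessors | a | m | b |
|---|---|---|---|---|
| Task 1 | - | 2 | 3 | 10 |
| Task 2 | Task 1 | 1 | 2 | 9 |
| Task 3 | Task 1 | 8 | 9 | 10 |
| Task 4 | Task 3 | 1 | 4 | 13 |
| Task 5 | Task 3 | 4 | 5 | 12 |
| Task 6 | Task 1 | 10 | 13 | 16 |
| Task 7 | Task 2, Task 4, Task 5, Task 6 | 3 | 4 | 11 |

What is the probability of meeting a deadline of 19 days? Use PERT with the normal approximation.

te_Task 1 = (2 + 4·3 + 10)/6 = 24/6 = 4; σ²_Task 1 = ((10−2)/6)² = 1.778
te_Task 2 = (1 + 4·2 + 9)/6 = 18/6 = 3; σ²_Task 2 = ((9−1)/6)² = 1.778
te_Task 3 = (8 + 4·9 + 10)/6 = 54/6 = 9; σ²_Task 3 = ((10−8)/6)² = 0.111
te_Task 4 = (1 + 4·4 + 13)/6 = 30/6 = 5; σ²_Task 4 = ((13−1)/6)² = 4.000
te_Task 5 = (4 + 4·5 + 12)/6 = 36/6 = 6; σ²_Task 5 = ((12−4)/6)² = 1.778
te_Task 6 = (10 + 4·13 + 16)/6 = 78/6 = 13; σ²_Task 6 = ((16−10)/6)² = 1.000
te_Task 7 = (3 + 4·4 + 11)/6 = 30/6 = 5; σ²_Task 7 = ((11−3)/6)² = 1.778

Forward pass:
ES_Task 1 = 0; EF_Task 1 = 4
ES_Task 2 = 4; EF_Task 2 = 4+3 = 7
ES_Task 3 = 4; EF_Task 3 = 4+9 = 13
ES_Task 4 = 13; EF_Task 4 = 13+5 = 18
ES_Task 5 = 13; EF_Task 5 = 13+6 = 19
ES_Task 6 = 4; EF_Task 6 = 4+13 = 17
ES_Task 7 = max(EF_Task 2=7, EF_Task 4=18, EF_Task 5=19, EF_Task 6=17) = 19; EF_Task 7 = 19+5 = 24
Expected project duration μ = 24 days. Critical path: Task 1 → Task 3 → Task 5 → Task 7.

Variance along critical path = 1.778 + 0.111 + 1.778 + 1.778 = 5.444; σ = √5.444 = 2.333 days.
Z = (19 − 24) / 2.333 = -2.143
P(T ≤ 19) = Φ(-2.143) ≈ 0.016

0.016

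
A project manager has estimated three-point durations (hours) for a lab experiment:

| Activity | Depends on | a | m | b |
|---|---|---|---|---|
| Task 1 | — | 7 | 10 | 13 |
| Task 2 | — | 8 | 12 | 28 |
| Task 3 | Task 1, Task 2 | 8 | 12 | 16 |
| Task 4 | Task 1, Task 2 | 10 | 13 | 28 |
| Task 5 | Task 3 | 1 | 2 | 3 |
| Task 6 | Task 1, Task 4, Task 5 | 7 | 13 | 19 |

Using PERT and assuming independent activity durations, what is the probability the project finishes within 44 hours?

te_Task 1 = (7 + 4·10 + 13)/6 = 60/6 = 10; σ²_Task 1 = ((13−7)/6)² = 1.000
te_Task 2 = (8 + 4·12 + 28)/6 = 84/6 = 14; σ²_Task 2 = ((28−8)/6)² = 11.111
te_Task 3 = (8 + 4·12 + 16)/6 = 72/6 = 12; σ²_Task 3 = ((16−8)/6)² = 1.778
te_Task 4 = (10 + 4·13 + 28)/6 = 90/6 = 15; σ²_Task 4 = ((28−10)/6)² = 9.000
te_Task 5 = (1 + 4·2 + 3)/6 = 12/6 = 2; σ²_Task 5 = ((3−1)/6)² = 0.111
te_Task 6 = (7 + 4·13 + 19)/6 = 78/6 = 13; σ²_Task 6 = ((19−7)/6)² = 4.000

Forward pass:
ES_Task 1 = 0; EF_Task 1 = 10
ES_Task 2 = 0; EF_Task 2 = 14
ES_Task 3 = max(EF_Task 1=10, EF_Task 2=14) = 14; EF_Task 3 = 14+12 = 26
ES_Task 4 = max(EF_Task 1=10, EF_Task 2=14) = 14; EF_Task 4 = 14+15 = 29
ES_Task 5 = 26; EF_Task 5 = 26+2 = 28
ES_Task 6 = max(EF_Task 1=10, EF_Task 4=29, EF_Task 5=28) = 29; EF_Task 6 = 29+13 = 42
Expected project duration μ = 42 hours. Critical path: Task 2 → Task 4 → Task 6.

Variance along critical path = 11.111 + 9.000 + 4.000 = 24.111; σ = √24.111 = 4.910 hours.
Z = (44 − 42) / 4.910 = 0.407
P(T ≤ 44) = Φ(0.407) ≈ 0.658

0.658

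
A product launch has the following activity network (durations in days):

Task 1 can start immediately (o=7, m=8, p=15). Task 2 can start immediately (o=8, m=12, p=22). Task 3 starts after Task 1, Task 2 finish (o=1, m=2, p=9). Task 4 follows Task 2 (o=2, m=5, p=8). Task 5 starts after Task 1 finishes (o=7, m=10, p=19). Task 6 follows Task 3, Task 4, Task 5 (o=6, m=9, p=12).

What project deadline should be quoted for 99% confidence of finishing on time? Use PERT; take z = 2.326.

35.1 days

te_Task 1 = (7 + 4·8 + 15)/6 = 54/6 = 9; σ²_Task 1 = ((15−7)/6)² = 1.778
te_Task 2 = (8 + 4·12 + 22)/6 = 78/6 = 13; σ²_Task 2 = ((22−8)/6)² = 5.444
te_Task 3 = (1 + 4·2 + 9)/6 = 18/6 = 3; σ²_Task 3 = ((9−1)/6)² = 1.778
te_Task 4 = (2 + 4·5 + 8)/6 = 30/6 = 5; σ²_Task 4 = ((8−2)/6)² = 1.000
te_Task 5 = (7 + 4·10 + 19)/6 = 66/6 = 11; σ²_Task 5 = ((19−7)/6)² = 4.000
te_Task 6 = (6 + 4·9 + 12)/6 = 54/6 = 9; σ²_Task 6 = ((12−6)/6)² = 1.000

Forward pass:
ES_Task 1 = 0; EF_Task 1 = 9
ES_Task 2 = 0; EF_Task 2 = 13
ES_Task 3 = max(EF_Task 1=9, EF_Task 2=13) = 13; EF_Task 3 = 13+3 = 16
ES_Task 4 = 13; EF_Task 4 = 13+5 = 18
ES_Task 5 = 9; EF_Task 5 = 9+11 = 20
ES_Task 6 = max(EF_Task 3=16, EF_Task 4=18, EF_Task 5=20) = 20; EF_Task 6 = 20+9 = 29
Expected project duration μ = 29 days. Critical path: Task 1 → Task 5 → Task 6.

Variance along critical path = 1.778 + 4.000 + 1.000 = 6.778; σ = 2.603 days.
D = μ + z·σ = 29 + 2.326·2.603 = 35.1 days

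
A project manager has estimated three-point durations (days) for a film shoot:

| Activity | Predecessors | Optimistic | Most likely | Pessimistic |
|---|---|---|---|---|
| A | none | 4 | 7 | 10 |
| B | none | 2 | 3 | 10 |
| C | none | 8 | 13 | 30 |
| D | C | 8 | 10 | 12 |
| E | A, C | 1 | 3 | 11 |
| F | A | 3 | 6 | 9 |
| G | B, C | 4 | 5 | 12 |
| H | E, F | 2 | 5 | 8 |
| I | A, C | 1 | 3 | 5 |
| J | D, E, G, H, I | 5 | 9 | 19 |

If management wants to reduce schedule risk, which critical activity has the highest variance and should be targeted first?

te_A = (4 + 4·7 + 10)/6 = 42/6 = 7; σ²_A = ((10−4)/6)² = 1.000
te_B = (2 + 4·3 + 10)/6 = 24/6 = 4; σ²_B = ((10−2)/6)² = 1.778
te_C = (8 + 4·13 + 30)/6 = 90/6 = 15; σ²_C = ((30−8)/6)² = 13.444
te_D = (8 + 4·10 + 12)/6 = 60/6 = 10; σ²_D = ((12−8)/6)² = 0.444
te_E = (1 + 4·3 + 11)/6 = 24/6 = 4; σ²_E = ((11−1)/6)² = 2.778
te_F = (3 + 4·6 + 9)/6 = 36/6 = 6; σ²_F = ((9−3)/6)² = 1.000
te_G = (4 + 4·5 + 12)/6 = 36/6 = 6; σ²_G = ((12−4)/6)² = 1.778
te_H = (2 + 4·5 + 8)/6 = 30/6 = 5; σ²_H = ((8−2)/6)² = 1.000
te_I = (1 + 4·3 + 5)/6 = 18/6 = 3; σ²_I = ((5−1)/6)² = 0.444
te_J = (5 + 4·9 + 19)/6 = 60/6 = 10; σ²_J = ((19−5)/6)² = 5.444

Forward pass:
ES_A = 0; EF_A = 7
ES_B = 0; EF_B = 4
ES_C = 0; EF_C = 15
ES_D = 15; EF_D = 15+10 = 25
ES_E = max(EF_A=7, EF_C=15) = 15; EF_E = 15+4 = 19
ES_F = 7; EF_F = 7+6 = 13
ES_G = max(EF_B=4, EF_C=15) = 15; EF_G = 15+6 = 21
ES_H = max(EF_E=19, EF_F=13) = 19; EF_H = 19+5 = 24
ES_I = max(EF_A=7, EF_C=15) = 15; EF_I = 15+3 = 18
ES_J = max(EF_D=25, EF_E=19, EF_G=21, EF_H=24, EF_I=18) = 25; EF_J = 25+10 = 35
Expected project duration μ = 35 days. Critical path: C → D → J.

Variances on critical path: σ²_C=13.444, σ²_D=0.444, σ²_J=5.444.
Largest is σ²_C = 13.444.

C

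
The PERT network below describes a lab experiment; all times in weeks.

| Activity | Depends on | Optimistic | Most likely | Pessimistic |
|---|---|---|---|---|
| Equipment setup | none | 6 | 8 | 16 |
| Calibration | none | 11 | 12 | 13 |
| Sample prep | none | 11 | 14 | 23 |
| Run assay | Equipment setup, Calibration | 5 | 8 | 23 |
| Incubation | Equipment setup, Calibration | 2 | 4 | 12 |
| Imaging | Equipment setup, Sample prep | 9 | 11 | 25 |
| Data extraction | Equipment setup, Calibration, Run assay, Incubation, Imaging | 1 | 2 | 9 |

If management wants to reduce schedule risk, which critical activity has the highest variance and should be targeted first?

Imaging

te_Equipment setup = (6 + 4·8 + 16)/6 = 54/6 = 9; σ²_Equipment setup = ((16−6)/6)² = 2.778
te_Calibration = (11 + 4·12 + 13)/6 = 72/6 = 12; σ²_Calibration = ((13−11)/6)² = 0.111
te_Sample prep = (11 + 4·14 + 23)/6 = 90/6 = 15; σ²_Sample prep = ((23−11)/6)² = 4.000
te_Run assay = (5 + 4·8 + 23)/6 = 60/6 = 10; σ²_Run assay = ((23−5)/6)² = 9.000
te_Incubation = (2 + 4·4 + 12)/6 = 30/6 = 5; σ²_Incubation = ((12−2)/6)² = 2.778
te_Imaging = (9 + 4·11 + 25)/6 = 78/6 = 13; σ²_Imaging = ((25−9)/6)² = 7.111
te_Data extraction = (1 + 4·2 + 9)/6 = 18/6 = 3; σ²_Data extraction = ((9−1)/6)² = 1.778

Forward pass:
ES_Equipment setup = 0; EF_Equipment setup = 9
ES_Calibration = 0; EF_Calibration = 12
ES_Sample prep = 0; EF_Sample prep = 15
ES_Run assay = max(EF_Equipment setup=9, EF_Calibration=12) = 12; EF_Run assay = 12+10 = 22
ES_Incubation = max(EF_Equipment setup=9, EF_Calibration=12) = 12; EF_Incubation = 12+5 = 17
ES_Imaging = max(EF_Equipment setup=9, EF_Sample prep=15) = 15; EF_Imaging = 15+13 = 28
ES_Data extraction = max(EF_Equipment setup=9, EF_Calibration=12, EF_Run assay=22, EF_Incubation=17, EF_Imaging=28) = 28; EF_Data extraction = 28+3 = 31
Expected project duration μ = 31 weeks. Critical path: Sample prep → Imaging → Data extraction.

Variances on critical path: σ²_Sample prep=4.000, σ²_Imaging=7.111, σ²_Data extraction=1.778.
Largest is σ²_Imaging = 7.111.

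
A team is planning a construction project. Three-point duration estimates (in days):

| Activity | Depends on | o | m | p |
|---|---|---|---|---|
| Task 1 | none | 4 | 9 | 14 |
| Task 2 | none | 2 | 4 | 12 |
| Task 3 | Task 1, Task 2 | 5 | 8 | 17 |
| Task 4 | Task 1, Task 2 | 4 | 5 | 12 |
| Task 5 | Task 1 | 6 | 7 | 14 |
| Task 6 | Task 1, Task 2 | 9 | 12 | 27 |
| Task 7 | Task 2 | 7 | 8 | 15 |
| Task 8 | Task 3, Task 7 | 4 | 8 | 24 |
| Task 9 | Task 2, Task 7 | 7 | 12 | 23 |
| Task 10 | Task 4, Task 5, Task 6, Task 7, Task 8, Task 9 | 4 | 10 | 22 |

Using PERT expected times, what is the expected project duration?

te_Task 1 = (4 + 4·9 + 14)/6 = 54/6 = 9
te_Task 2 = (2 + 4·4 + 12)/6 = 30/6 = 5
te_Task 3 = (5 + 4·8 + 17)/6 = 54/6 = 9
te_Task 4 = (4 + 4·5 + 12)/6 = 36/6 = 6
te_Task 5 = (6 + 4·7 + 14)/6 = 48/6 = 8
te_Task 6 = (9 + 4·12 + 27)/6 = 84/6 = 14
te_Task 7 = (7 + 4·8 + 15)/6 = 54/6 = 9
te_Task 8 = (4 + 4·8 + 24)/6 = 60/6 = 10
te_Task 9 = (7 + 4·12 + 23)/6 = 78/6 = 13
te_Task 10 = (4 + 4·10 + 22)/6 = 66/6 = 11

Forward pass:
ES_Task 1 = 0; EF_Task 1 = 9
ES_Task 2 = 0; EF_Task 2 = 5
ES_Task 3 = max(EF_Task 1=9, EF_Task 2=5) = 9; EF_Task 3 = 9+9 = 18
ES_Task 4 = max(EF_Task 1=9, EF_Task 2=5) = 9; EF_Task 4 = 9+6 = 15
ES_Task 5 = 9; EF_Task 5 = 9+8 = 17
ES_Task 6 = max(EF_Task 1=9, EF_Task 2=5) = 9; EF_Task 6 = 9+14 = 23
ES_Task 7 = 5; EF_Task 7 = 5+9 = 14
ES_Task 8 = max(EF_Task 3=18, EF_Task 7=14) = 18; EF_Task 8 = 18+10 = 28
ES_Task 9 = max(EF_Task 2=5, EF_Task 7=14) = 14; EF_Task 9 = 14+13 = 27
ES_Task 10 = max(EF_Task 4=15, EF_Task 5=17, EF_Task 6=23, EF_Task 7=14, EF_Task 8=28, EF_Task 9=27) = 28; EF_Task 10 = 28+11 = 39
Expected project duration μ = 39 days. Critical path: Task 1 → Task 3 → Task 8 → Task 10.

39 days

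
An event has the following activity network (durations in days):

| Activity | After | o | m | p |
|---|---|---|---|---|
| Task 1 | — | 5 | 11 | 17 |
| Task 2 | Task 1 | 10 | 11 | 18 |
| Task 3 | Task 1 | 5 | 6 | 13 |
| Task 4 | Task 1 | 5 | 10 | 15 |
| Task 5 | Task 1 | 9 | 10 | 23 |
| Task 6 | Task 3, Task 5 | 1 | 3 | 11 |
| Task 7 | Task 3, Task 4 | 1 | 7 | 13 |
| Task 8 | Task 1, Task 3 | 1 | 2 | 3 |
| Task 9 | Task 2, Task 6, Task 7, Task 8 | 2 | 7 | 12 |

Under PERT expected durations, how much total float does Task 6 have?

1 days

te_Task 1 = (5 + 4·11 + 17)/6 = 66/6 = 11
te_Task 2 = (10 + 4·11 + 18)/6 = 72/6 = 12
te_Task 3 = (5 + 4·6 + 13)/6 = 42/6 = 7
te_Task 4 = (5 + 4·10 + 15)/6 = 60/6 = 10
te_Task 5 = (9 + 4·10 + 23)/6 = 72/6 = 12
te_Task 6 = (1 + 4·3 + 11)/6 = 24/6 = 4
te_Task 7 = (1 + 4·7 + 13)/6 = 42/6 = 7
te_Task 8 = (1 + 4·2 + 3)/6 = 12/6 = 2
te_Task 9 = (2 + 4·7 + 12)/6 = 42/6 = 7

Forward pass:
ES_Task 1 = 0; EF_Task 1 = 11
ES_Task 2 = 11; EF_Task 2 = 11+12 = 23
ES_Task 3 = 11; EF_Task 3 = 11+7 = 18
ES_Task 4 = 11; EF_Task 4 = 11+10 = 21
ES_Task 5 = 11; EF_Task 5 = 11+12 = 23
ES_Task 6 = max(EF_Task 3=18, EF_Task 5=23) = 23; EF_Task 6 = 23+4 = 27
ES_Task 7 = max(EF_Task 3=18, EF_Task 4=21) = 21; EF_Task 7 = 21+7 = 28
ES_Task 8 = max(EF_Task 1=11, EF_Task 3=18) = 18; EF_Task 8 = 18+2 = 20
ES_Task 9 = max(EF_Task 2=23, EF_Task 6=27, EF_Task 7=28, EF_Task 8=20) = 28; EF_Task 9 = 28+7 = 35
Expected project duration μ = 35 days. Critical path: Task 1 → Task 4 → Task 7 → Task 9.

Backward pass:
LF_Task 9 = 35; LS_Task 9 = 35−7 = 28
LF_Task 8 = LS_Task 9 = 28; LS_Task 8 = 28−2 = 26
LF_Task 7 = LS_Task 9 = 28; LS_Task 7 = 28−7 = 21
LF_Task 6 = LS_Task 9 = 28; LS_Task 6 = 28−4 = 24
LF_Task 5 = LS_Task 6 = 24; LS_Task 5 = 24−12 = 12
LF_Task 4 = LS_Task 7 = 21; LS_Task 4 = 21−10 = 11
LF_Task 3 = min(LS_Task 6=24, LS_Task 7=21, LS_Task 8=26) = 21; LS_Task 3 = 21−7 = 14
LF_Task 2 = LS_Task 9 = 28; LS_Task 2 = 28−12 = 16
LF_Task 1 = min(LS_Task 2=16, LS_Task 3=14, LS_Task 4=11, LS_Task 5=12, LS_Task 8=26) = 11; LS_Task 1 = 11−11 = 0
Slack_Task 6 = LS_Task 6 − ES_Task 6 = 24 − 23 = 1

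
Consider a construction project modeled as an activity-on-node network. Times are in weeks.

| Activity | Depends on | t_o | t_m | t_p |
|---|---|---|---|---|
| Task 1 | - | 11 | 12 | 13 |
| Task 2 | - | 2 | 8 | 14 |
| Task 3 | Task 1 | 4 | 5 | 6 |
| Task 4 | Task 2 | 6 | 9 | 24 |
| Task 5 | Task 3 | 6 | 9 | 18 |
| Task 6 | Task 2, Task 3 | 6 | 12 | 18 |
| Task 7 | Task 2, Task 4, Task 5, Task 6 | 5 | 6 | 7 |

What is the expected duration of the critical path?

te_Task 1 = (11 + 4·12 + 13)/6 = 72/6 = 12
te_Task 2 = (2 + 4·8 + 14)/6 = 48/6 = 8
te_Task 3 = (4 + 4·5 + 6)/6 = 30/6 = 5
te_Task 4 = (6 + 4·9 + 24)/6 = 66/6 = 11
te_Task 5 = (6 + 4·9 + 18)/6 = 60/6 = 10
te_Task 6 = (6 + 4·12 + 18)/6 = 72/6 = 12
te_Task 7 = (5 + 4·6 + 7)/6 = 36/6 = 6

Forward pass:
ES_Task 1 = 0; EF_Task 1 = 12
ES_Task 2 = 0; EF_Task 2 = 8
ES_Task 3 = 12; EF_Task 3 = 12+5 = 17
ES_Task 4 = 8; EF_Task 4 = 8+11 = 19
ES_Task 5 = 17; EF_Task 5 = 17+10 = 27
ES_Task 6 = max(EF_Task 2=8, EF_Task 3=17) = 17; EF_Task 6 = 17+12 = 29
ES_Task 7 = max(EF_Task 2=8, EF_Task 4=19, EF_Task 5=27, EF_Task 6=29) = 29; EF_Task 7 = 29+6 = 35
Expected project duration μ = 35 weeks. Critical path: Task 1 → Task 3 → Task 6 → Task 7.

35 weeks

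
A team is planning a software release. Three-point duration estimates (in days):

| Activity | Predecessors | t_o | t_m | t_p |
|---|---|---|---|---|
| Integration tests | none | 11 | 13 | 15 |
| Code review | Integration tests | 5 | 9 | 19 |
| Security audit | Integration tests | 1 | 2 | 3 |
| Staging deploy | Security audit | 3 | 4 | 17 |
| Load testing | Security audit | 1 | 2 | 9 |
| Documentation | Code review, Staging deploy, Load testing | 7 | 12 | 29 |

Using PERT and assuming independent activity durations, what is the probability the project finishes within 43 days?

0.914

te_Integration tests = (11 + 4·13 + 15)/6 = 78/6 = 13; σ²_Integration tests = ((15−11)/6)² = 0.444
te_Code review = (5 + 4·9 + 19)/6 = 60/6 = 10; σ²_Code review = ((19−5)/6)² = 5.444
te_Security audit = (1 + 4·2 + 3)/6 = 12/6 = 2; σ²_Security audit = ((3−1)/6)² = 0.111
te_Staging deploy = (3 + 4·4 + 17)/6 = 36/6 = 6; σ²_Staging deploy = ((17−3)/6)² = 5.444
te_Load testing = (1 + 4·2 + 9)/6 = 18/6 = 3; σ²_Load testing = ((9−1)/6)² = 1.778
te_Documentation = (7 + 4·12 + 29)/6 = 84/6 = 14; σ²_Documentation = ((29−7)/6)² = 13.444

Forward pass:
ES_Integration tests = 0; EF_Integration tests = 13
ES_Code review = 13; EF_Code review = 13+10 = 23
ES_Security audit = 13; EF_Security audit = 13+2 = 15
ES_Staging deploy = 15; EF_Staging deploy = 15+6 = 21
ES_Load testing = 15; EF_Load testing = 15+3 = 18
ES_Documentation = max(EF_Code review=23, EF_Staging deploy=21, EF_Load testing=18) = 23; EF_Documentation = 23+14 = 37
Expected project duration μ = 37 days. Critical path: Integration tests → Code review → Documentation.

Variance along critical path = 0.444 + 5.444 + 13.444 = 19.333; σ = √19.333 = 4.397 days.
Z = (43 − 37) / 4.397 = 1.365
P(T ≤ 43) = Φ(1.365) ≈ 0.914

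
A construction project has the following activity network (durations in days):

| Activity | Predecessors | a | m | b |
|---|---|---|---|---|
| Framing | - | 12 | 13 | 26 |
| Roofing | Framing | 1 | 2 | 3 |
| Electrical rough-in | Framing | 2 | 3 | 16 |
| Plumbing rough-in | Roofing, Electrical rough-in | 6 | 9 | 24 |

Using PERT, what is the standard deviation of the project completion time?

te_Framing = (12 + 4·13 + 26)/6 = 90/6 = 15; σ²_Framing = ((26−12)/6)² = 5.444
te_Roofing = (1 + 4·2 + 3)/6 = 12/6 = 2; σ²_Roofing = ((3−1)/6)² = 0.111
te_Electrical rough-in = (2 + 4·3 + 16)/6 = 30/6 = 5; σ²_Electrical rough-in = ((16−2)/6)² = 5.444
te_Plumbing rough-in = (6 + 4·9 + 24)/6 = 66/6 = 11; σ²_Plumbing rough-in = ((24−6)/6)² = 9.000

Forward pass:
ES_Framing = 0; EF_Framing = 15
ES_Roofing = 15; EF_Roofing = 15+2 = 17
ES_Electrical rough-in = 15; EF_Electrical rough-in = 15+5 = 20
ES_Plumbing rough-in = max(EF_Roofing=17, EF_Electrical rough-in=20) = 20; EF_Plumbing rough-in = 20+11 = 31
Expected project duration μ = 31 days. Critical path: Framing → Electrical rough-in → Plumbing rough-in.

Variance along critical path = 5.444 + 5.444 + 9.000 = 19.889
σ = √19.889 = 4.460 days

4.46 days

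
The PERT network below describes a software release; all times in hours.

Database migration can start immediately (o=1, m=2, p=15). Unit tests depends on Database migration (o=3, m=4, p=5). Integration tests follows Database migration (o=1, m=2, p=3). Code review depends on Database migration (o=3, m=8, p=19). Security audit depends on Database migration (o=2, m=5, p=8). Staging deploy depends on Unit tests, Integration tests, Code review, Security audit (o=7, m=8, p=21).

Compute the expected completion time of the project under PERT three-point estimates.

te_Database migration = (1 + 4·2 + 15)/6 = 24/6 = 4
te_Unit tests = (3 + 4·4 + 5)/6 = 24/6 = 4
te_Integration tests = (1 + 4·2 + 3)/6 = 12/6 = 2
te_Code review = (3 + 4·8 + 19)/6 = 54/6 = 9
te_Security audit = (2 + 4·5 + 8)/6 = 30/6 = 5
te_Staging deploy = (7 + 4·8 + 21)/6 = 60/6 = 10

Forward pass:
ES_Database migration = 0; EF_Database migration = 4
ES_Unit tests = 4; EF_Unit tests = 4+4 = 8
ES_Integration tests = 4; EF_Integration tests = 4+2 = 6
ES_Code review = 4; EF_Code review = 4+9 = 13
ES_Security audit = 4; EF_Security audit = 4+5 = 9
ES_Staging deploy = max(EF_Unit tests=8, EF_Integration tests=6, EF_Code review=13, EF_Security audit=9) = 13; EF_Staging deploy = 13+10 = 23
Expected project duration μ = 23 hours. Critical path: Database migration → Code review → Staging deploy.

23 hours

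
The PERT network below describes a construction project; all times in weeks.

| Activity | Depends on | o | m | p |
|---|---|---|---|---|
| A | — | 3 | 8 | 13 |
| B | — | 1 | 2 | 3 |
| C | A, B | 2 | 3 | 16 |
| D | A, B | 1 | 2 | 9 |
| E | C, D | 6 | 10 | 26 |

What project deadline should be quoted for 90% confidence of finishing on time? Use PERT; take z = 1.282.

30.6 weeks

te_A = (3 + 4·8 + 13)/6 = 48/6 = 8; σ²_A = ((13−3)/6)² = 2.778
te_B = (1 + 4·2 + 3)/6 = 12/6 = 2; σ²_B = ((3−1)/6)² = 0.111
te_C = (2 + 4·3 + 16)/6 = 30/6 = 5; σ²_C = ((16−2)/6)² = 5.444
te_D = (1 + 4·2 + 9)/6 = 18/6 = 3; σ²_D = ((9−1)/6)² = 1.778
te_E = (6 + 4·10 + 26)/6 = 72/6 = 12; σ²_E = ((26−6)/6)² = 11.111

Forward pass:
ES_A = 0; EF_A = 8
ES_B = 0; EF_B = 2
ES_C = max(EF_A=8, EF_B=2) = 8; EF_C = 8+5 = 13
ES_D = max(EF_A=8, EF_B=2) = 8; EF_D = 8+3 = 11
ES_E = max(EF_C=13, EF_D=11) = 13; EF_E = 13+12 = 25
Expected project duration μ = 25 weeks. Critical path: A → C → E.

Variance along critical path = 2.778 + 5.444 + 11.111 = 19.333; σ = 4.397 weeks.
D = μ + z·σ = 25 + 1.282·4.397 = 30.6 weeks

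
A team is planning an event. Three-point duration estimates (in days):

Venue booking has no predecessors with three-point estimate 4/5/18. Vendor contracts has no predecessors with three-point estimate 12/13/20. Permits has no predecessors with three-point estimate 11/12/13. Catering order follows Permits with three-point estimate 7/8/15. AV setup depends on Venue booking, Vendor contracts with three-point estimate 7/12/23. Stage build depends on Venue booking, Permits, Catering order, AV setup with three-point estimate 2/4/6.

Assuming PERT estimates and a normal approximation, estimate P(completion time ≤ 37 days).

te_Venue booking = (4 + 4·5 + 18)/6 = 42/6 = 7; σ²_Venue booking = ((18−4)/6)² = 5.444
te_Vendor contracts = (12 + 4·13 + 20)/6 = 84/6 = 14; σ²_Vendor contracts = ((20−12)/6)² = 1.778
te_Permits = (11 + 4·12 + 13)/6 = 72/6 = 12; σ²_Permits = ((13−11)/6)² = 0.111
te_Catering order = (7 + 4·8 + 15)/6 = 54/6 = 9; σ²_Catering order = ((15−7)/6)² = 1.778
te_AV setup = (7 + 4·12 + 23)/6 = 78/6 = 13; σ²_AV setup = ((23−7)/6)² = 7.111
te_Stage build = (2 + 4·4 + 6)/6 = 24/6 = 4; σ²_Stage build = ((6−2)/6)² = 0.444

Forward pass:
ES_Venue booking = 0; EF_Venue booking = 7
ES_Vendor contracts = 0; EF_Vendor contracts = 14
ES_Permits = 0; EF_Permits = 12
ES_Catering order = 12; EF_Catering order = 12+9 = 21
ES_AV setup = max(EF_Venue booking=7, EF_Vendor contracts=14) = 14; EF_AV setup = 14+13 = 27
ES_Stage build = max(EF_Venue booking=7, EF_Permits=12, EF_Catering order=21, EF_AV setup=27) = 27; EF_Stage build = 27+4 = 31
Expected project duration μ = 31 days. Critical path: Vendor contracts → AV setup → Stage build.

Variance along critical path = 1.778 + 7.111 + 0.444 = 9.333; σ = √9.333 = 3.055 days.
Z = (37 − 31) / 3.055 = 1.964
P(T ≤ 37) = Φ(1.964) ≈ 0.975

0.975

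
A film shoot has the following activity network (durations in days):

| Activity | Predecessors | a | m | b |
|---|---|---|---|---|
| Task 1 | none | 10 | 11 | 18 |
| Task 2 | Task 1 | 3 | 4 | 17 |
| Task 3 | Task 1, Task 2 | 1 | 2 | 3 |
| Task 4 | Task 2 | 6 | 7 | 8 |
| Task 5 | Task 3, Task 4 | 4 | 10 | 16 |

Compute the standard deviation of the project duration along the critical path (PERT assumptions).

te_Task 1 = (10 + 4·11 + 18)/6 = 72/6 = 12; σ²_Task 1 = ((18−10)/6)² = 1.778
te_Task 2 = (3 + 4·4 + 17)/6 = 36/6 = 6; σ²_Task 2 = ((17−3)/6)² = 5.444
te_Task 3 = (1 + 4·2 + 3)/6 = 12/6 = 2; σ²_Task 3 = ((3−1)/6)² = 0.111
te_Task 4 = (6 + 4·7 + 8)/6 = 42/6 = 7; σ²_Task 4 = ((8−6)/6)² = 0.111
te_Task 5 = (4 + 4·10 + 16)/6 = 60/6 = 10; σ²_Task 5 = ((16−4)/6)² = 4.000

Forward pass:
ES_Task 1 = 0; EF_Task 1 = 12
ES_Task 2 = 12; EF_Task 2 = 12+6 = 18
ES_Task 3 = max(EF_Task 1=12, EF_Task 2=18) = 18; EF_Task 3 = 18+2 = 20
ES_Task 4 = 18; EF_Task 4 = 18+7 = 25
ES_Task 5 = max(EF_Task 3=20, EF_Task 4=25) = 25; EF_Task 5 = 25+10 = 35
Expected project duration μ = 35 days. Critical path: Task 1 → Task 2 → Task 4 → Task 5.

Variance along critical path = 1.778 + 5.444 + 0.111 + 4.000 = 11.333
σ = √11.333 = 3.367 days

3.37 days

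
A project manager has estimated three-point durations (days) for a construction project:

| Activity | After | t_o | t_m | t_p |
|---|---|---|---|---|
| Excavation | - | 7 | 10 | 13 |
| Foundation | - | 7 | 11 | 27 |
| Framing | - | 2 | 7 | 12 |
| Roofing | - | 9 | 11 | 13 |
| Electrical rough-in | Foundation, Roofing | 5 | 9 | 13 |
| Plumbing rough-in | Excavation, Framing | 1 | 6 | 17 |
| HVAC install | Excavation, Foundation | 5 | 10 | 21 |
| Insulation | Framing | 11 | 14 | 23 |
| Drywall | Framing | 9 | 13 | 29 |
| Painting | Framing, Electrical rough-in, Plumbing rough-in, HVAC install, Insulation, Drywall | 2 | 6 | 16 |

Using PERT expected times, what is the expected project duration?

te_Excavation = (7 + 4·10 + 13)/6 = 60/6 = 10
te_Foundation = (7 + 4·11 + 27)/6 = 78/6 = 13
te_Framing = (2 + 4·7 + 12)/6 = 42/6 = 7
te_Roofing = (9 + 4·11 + 13)/6 = 66/6 = 11
te_Electrical rough-in = (5 + 4·9 + 13)/6 = 54/6 = 9
te_Plumbing rough-in = (1 + 4·6 + 17)/6 = 42/6 = 7
te_HVAC install = (5 + 4·10 + 21)/6 = 66/6 = 11
te_Insulation = (11 + 4·14 + 23)/6 = 90/6 = 15
te_Drywall = (9 + 4·13 + 29)/6 = 90/6 = 15
te_Painting = (2 + 4·6 + 16)/6 = 42/6 = 7

Forward pass:
ES_Excavation = 0; EF_Excavation = 10
ES_Foundation = 0; EF_Foundation = 13
ES_Framing = 0; EF_Framing = 7
ES_Roofing = 0; EF_Roofing = 11
ES_Electrical rough-in = max(EF_Foundation=13, EF_Roofing=11) = 13; EF_Electrical rough-in = 13+9 = 22
ES_Plumbing rough-in = max(EF_Excavation=10, EF_Framing=7) = 10; EF_Plumbing rough-in = 10+7 = 17
ES_HVAC install = max(EF_Excavation=10, EF_Foundation=13) = 13; EF_HVAC install = 13+11 = 24
ES_Insulation = 7; EF_Insulation = 7+15 = 22
ES_Drywall = 7; EF_Drywall = 7+15 = 22
ES_Painting = max(EF_Framing=7, EF_Electrical rough-in=22, EF_Plumbing rough-in=17, EF_HVAC install=24, EF_Insulation=22, EF_Drywall=22) = 24; EF_Painting = 24+7 = 31
Expected project duration μ = 31 days. Critical path: Foundation → HVAC install → Painting.

31 days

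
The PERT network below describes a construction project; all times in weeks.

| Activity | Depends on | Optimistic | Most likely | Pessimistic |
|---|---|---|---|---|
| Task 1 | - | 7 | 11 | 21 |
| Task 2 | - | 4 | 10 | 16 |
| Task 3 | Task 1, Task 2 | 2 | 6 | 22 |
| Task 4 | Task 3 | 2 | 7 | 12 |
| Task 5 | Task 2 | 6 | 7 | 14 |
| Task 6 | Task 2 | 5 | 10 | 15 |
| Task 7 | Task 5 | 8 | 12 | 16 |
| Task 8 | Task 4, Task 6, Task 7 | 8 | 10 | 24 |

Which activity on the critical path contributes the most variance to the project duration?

te_Task 1 = (7 + 4·11 + 21)/6 = 72/6 = 12; σ²_Task 1 = ((21−7)/6)² = 5.444
te_Task 2 = (4 + 4·10 + 16)/6 = 60/6 = 10; σ²_Task 2 = ((16−4)/6)² = 4.000
te_Task 3 = (2 + 4·6 + 22)/6 = 48/6 = 8; σ²_Task 3 = ((22−2)/6)² = 11.111
te_Task 4 = (2 + 4·7 + 12)/6 = 42/6 = 7; σ²_Task 4 = ((12−2)/6)² = 2.778
te_Task 5 = (6 + 4·7 + 14)/6 = 48/6 = 8; σ²_Task 5 = ((14−6)/6)² = 1.778
te_Task 6 = (5 + 4·10 + 15)/6 = 60/6 = 10; σ²_Task 6 = ((15−5)/6)² = 2.778
te_Task 7 = (8 + 4·12 + 16)/6 = 72/6 = 12; σ²_Task 7 = ((16−8)/6)² = 1.778
te_Task 8 = (8 + 4·10 + 24)/6 = 72/6 = 12; σ²_Task 8 = ((24−8)/6)² = 7.111

Forward pass:
ES_Task 1 = 0; EF_Task 1 = 12
ES_Task 2 = 0; EF_Task 2 = 10
ES_Task 3 = max(EF_Task 1=12, EF_Task 2=10) = 12; EF_Task 3 = 12+8 = 20
ES_Task 4 = 20; EF_Task 4 = 20+7 = 27
ES_Task 5 = 10; EF_Task 5 = 10+8 = 18
ES_Task 6 = 10; EF_Task 6 = 10+10 = 20
ES_Task 7 = 18; EF_Task 7 = 18+12 = 30
ES_Task 8 = max(EF_Task 4=27, EF_Task 6=20, EF_Task 7=30) = 30; EF_Task 8 = 30+12 = 42
Expected project duration μ = 42 weeks. Critical path: Task 2 → Task 5 → Task 7 → Task 8.

Variances on critical path: σ²_Task 2=4.000, σ²_Task 5=1.778, σ²_Task 7=1.778, σ²_Task 8=7.111.
Largest is σ²_Task 8 = 7.111.

Task 8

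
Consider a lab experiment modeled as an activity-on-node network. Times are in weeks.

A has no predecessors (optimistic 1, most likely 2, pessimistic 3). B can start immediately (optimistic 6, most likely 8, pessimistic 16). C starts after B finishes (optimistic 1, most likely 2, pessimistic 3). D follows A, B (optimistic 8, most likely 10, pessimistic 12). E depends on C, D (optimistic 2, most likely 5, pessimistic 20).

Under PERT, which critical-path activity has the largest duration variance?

E

te_A = (1 + 4·2 + 3)/6 = 12/6 = 2; σ²_A = ((3−1)/6)² = 0.111
te_B = (6 + 4·8 + 16)/6 = 54/6 = 9; σ²_B = ((16−6)/6)² = 2.778
te_C = (1 + 4·2 + 3)/6 = 12/6 = 2; σ²_C = ((3−1)/6)² = 0.111
te_D = (8 + 4·10 + 12)/6 = 60/6 = 10; σ²_D = ((12−8)/6)² = 0.444
te_E = (2 + 4·5 + 20)/6 = 42/6 = 7; σ²_E = ((20−2)/6)² = 9.000

Forward pass:
ES_A = 0; EF_A = 2
ES_B = 0; EF_B = 9
ES_C = 9; EF_C = 9+2 = 11
ES_D = max(EF_A=2, EF_B=9) = 9; EF_D = 9+10 = 19
ES_E = max(EF_C=11, EF_D=19) = 19; EF_E = 19+7 = 26
Expected project duration μ = 26 weeks. Critical path: B → D → E.

Variances on critical path: σ²_B=2.778, σ²_D=0.444, σ²_E=9.000.
Largest is σ²_E = 9.000.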